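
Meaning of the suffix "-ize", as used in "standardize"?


Suffix: -ize
Example: standardize = standard + -ize
Meaning = to make


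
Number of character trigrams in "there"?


Word: "there" (length 5)
Number of 3-grams = length - 3 + 1 = 5 - 3 + 1
= 3


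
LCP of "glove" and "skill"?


Word 1: "glove"
Word 2: "skill"
Comparing from start:
  Pos 0: 'g' != 's' (stop)
LCP = "" (length 0)


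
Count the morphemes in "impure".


Word: "impure"
Morphemes: im- + pure
Each morpheme carries meaning
= 2 morphemes


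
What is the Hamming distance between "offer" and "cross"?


Comparing character by character (same length = 5):
  Pos 0: 'o' vs 'c' !=
  Pos 1: 'f' vs 'r' !=
  Pos 2: 'f' vs 'o' !=
  Pos 3: 'e' vs 's' !=
  Pos 4: 'r' vs 's' !=
Hamming distance = 5


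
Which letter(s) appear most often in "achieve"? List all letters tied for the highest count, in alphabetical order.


Word: "achieve"
Letter counts:
  'a': 1
  'c': 1
  'e': 2
  'h': 1
  'i': 1
  'v': 1
Maximum count = 2
Most frequent = 'e' (2 times each)


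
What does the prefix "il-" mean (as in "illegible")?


Prefix: il-
Example: illegible (il- + legible)
Meaning = not


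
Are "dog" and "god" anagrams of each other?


Word 1: "dog" → sorted: dgo
Word 2: "god" → sorted: dgo
Same letters? dgo == dgo
Anagram = Yes


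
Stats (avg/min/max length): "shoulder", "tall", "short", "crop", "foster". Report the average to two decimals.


Lengths: "shoulder"=8, "tall"=4, "short"=5, "crop"=4, "foster"=6
Sum = 27, Count = 5
Average = 27/5 = 5.40
= avg=5.40, min=4, max=8


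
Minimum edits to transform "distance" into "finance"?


Word 1: "distance" (length 8)
Word 2: "finance" (length 7)
One optimal edit sequence (insert/delete/substitute each cost 1):
  1. substitute 'd' -> 'f'  (+1)
  2. keep 'i'
  3. delete 's'  (+1)
  4. substitute 't' -> 'n'  (+1)
  5. keep 'a'
  6. keep 'n'
  7. keep 'c'
  8. keep 'e'
Total edit operations: 3
Edit distance = 3


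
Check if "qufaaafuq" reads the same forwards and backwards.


Word: "qufaaafuq"
Reversed: "qufaaafuq"
Forward == Backward? qufaaafuq == qufaaafuq
Palindrome = Yes


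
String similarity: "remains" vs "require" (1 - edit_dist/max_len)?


Word 1: "remains" (length 7)
Word 2: "require" (length 7)
One optimal edit sequence:
  1. keep 'r'
  2. keep 'e'
  3. substitute 'm' -> 'q'  (+1)
  4. substitute 'a' -> 'u'  (+1)
  5. keep 'i'
  6. substitute 'n' -> 'r'  (+1)
  7. substitute 's' -> 'e'  (+1)
Edit distance = 4
Max length = max(7, 7) = 7
Similarity = 1 - 4/7
= 0.4286


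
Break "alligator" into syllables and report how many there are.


Word: "alligator"
Syllable breakdown: al / li / ga / tor
Counting: 4 parts
= 4 syllables


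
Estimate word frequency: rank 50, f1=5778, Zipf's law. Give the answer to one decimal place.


Zipf's law: f(r) = f(1) / r
f(1) = 5778
f(50) = 5778 / 50
= 115.6 occurrences


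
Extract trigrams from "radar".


Word: "radar" (length 5)
Number of trigrams = 5 - 3 + 1 = 3
  Position 0: "rad"
  Position 1: "ada"
  Position 2: "dar"
Trigrams = "rad", "ada", "dar"


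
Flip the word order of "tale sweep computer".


Original: "tale sweep computer"
Words (1..n): tale | sweep | computer
Reversed (n..1): computer | sweep | tale
Result = "computer sweep tale"


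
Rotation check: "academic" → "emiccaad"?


Word: "academic", Candidate: "emiccaad"
Method: check if candidate is substring of word+word
"academicacademic" contains "emiccaad"? No
Is rotation = No


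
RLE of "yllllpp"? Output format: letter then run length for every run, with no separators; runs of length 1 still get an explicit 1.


String: "yllllpp"
Scanning for consecutive runs:
  'y' x 1
  'l' x 4
  'p' x 2
RLE = "y1l4p2"


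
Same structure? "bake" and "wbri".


Pattern of "bake": [0, 1, 2, 3]
Pattern of "wbri": [0, 1, 2, 3]
Patterns match
Same pattern = Yes


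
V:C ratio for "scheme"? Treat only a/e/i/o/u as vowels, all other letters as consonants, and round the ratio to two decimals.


Word: "scheme"
Vowels (a,e,i,o,u): 2
Consonants: 4
Ratio = 2/4
= 0.50


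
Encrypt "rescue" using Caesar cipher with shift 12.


Word: "rescue"
Shift: 12
Each letter → (letter + shift) mod 26:
  'r' (17) + 12 = 3 → 'd'
  'e' (4) + 12 = 16 → 'q'
  's' (18) + 12 = 4 → 'e'
  'c' (2) + 12 = 14 → 'o'
  'u' (20) + 12 = 6 → 'g'
  'e' (4) + 12 = 16 → 'q'
Result = "dqeogq"


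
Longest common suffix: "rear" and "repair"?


Word 1: "rear"
Word 2: "repair"
Comparing from end:
  Pos -1: 'r' == 'r'
  Pos -2: 'a' != 'i' (stop)
LCS = "r" (length 1)


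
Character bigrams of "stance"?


Word: "stance" (length 6)
Number of bigrams = 6 - 2 + 1 = 5
  Position 0: "st"
  Position 1: "ta"
  Position 2: "an"
  Position 3: "nc"
  Position 4: "ce"
Bigrams = "st", "ta", "an", "nc", "ce"


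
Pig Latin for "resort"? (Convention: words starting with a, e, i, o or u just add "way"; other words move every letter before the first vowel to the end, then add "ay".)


Word: "resort"
Starts with consonant(s) → move to end, add 'ay'
Consonant cluster: "r"
Pig Latin = "esortray"


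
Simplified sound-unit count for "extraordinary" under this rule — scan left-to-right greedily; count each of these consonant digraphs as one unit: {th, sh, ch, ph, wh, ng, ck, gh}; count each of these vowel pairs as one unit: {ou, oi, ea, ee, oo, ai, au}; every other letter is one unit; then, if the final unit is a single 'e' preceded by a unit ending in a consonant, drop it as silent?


Word: "extraordinary" (13 letters)
Left-to-right scan:
  1. 'e' (letter)
  2. 'x' (letter)
  3. 't' (letter)
  4. 'r' (letter)
  5. 'a' (letter)
  6. 'o' (letter)
  7. 'r' (letter)
  8. 'd' (letter)
  9. 'i' (letter)
  10. 'n' (letter)
  11. 'a' (letter)
  12. 'r' (letter)
  13. 'y' (letter)
Units from scan: 13
Sound units = 13 units


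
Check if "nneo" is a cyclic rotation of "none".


Word: "none", Candidate: "nneo"
Method: check if candidate is substring of word+word
"nonenone" contains "nneo"? No
Is rotation = No


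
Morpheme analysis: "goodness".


Word: "goodness"
Morphemes: good / -ness
Each morpheme carries meaning
= 2 morphemes


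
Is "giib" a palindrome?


Word: "giib"
Reversed: "biig"
Forward == Backward? giib != biig
Palindrome = No


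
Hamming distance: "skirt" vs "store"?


Comparing character by character (same length = 5):
  Pos 0: 's' vs 's' =
  Pos 1: 'k' vs 't' !=
  Pos 2: 'i' vs 'o' !=
  Pos 3: 'r' vs 'r' =
  Pos 4: 't' vs 'e' !=
Hamming distance = 3


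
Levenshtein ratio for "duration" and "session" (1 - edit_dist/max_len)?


Word 1: "duration" (length 8)
Word 2: "session" (length 7)
One optimal edit sequence:
  1. delete 'd'  (+1)
  2. substitute 'u' -> 's'  (+1)
  3. substitute 'r' -> 'e'  (+1)
  4. substitute 'a' -> 's'  (+1)
  5. substitute 't' -> 's'  (+1)
  6. keep 'i'
  7. keep 'o'
  8. keep 'n'
Edit distance = 5
Max length = max(8, 7) = 8
Similarity = 1 - 5/8
= 0.3750


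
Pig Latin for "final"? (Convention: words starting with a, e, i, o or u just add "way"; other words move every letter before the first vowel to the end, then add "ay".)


Word: "final"
Starts with consonant(s) → move to end, add 'ay'
Consonant cluster: "f"
Pig Latin = "inalfay"


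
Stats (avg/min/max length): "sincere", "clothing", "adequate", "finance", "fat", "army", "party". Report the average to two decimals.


Lengths: "sincere"=7, "clothing"=8, "adequate"=8, "finance"=7, "fat"=3, "army"=4, "party"=5
Sum = 42, Count = 7
Average = 42/7 = 6.00
= avg=6.00, min=3, max=8


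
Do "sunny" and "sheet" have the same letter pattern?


Pattern of "sunny": [0, 1, 2, 2, 3]
Pattern of "sheet": [0, 1, 2, 2, 3]
Patterns match
Same pattern = Yes


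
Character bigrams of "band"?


Word: "band" (length 4)
Number of bigrams = 4 - 2 + 1 = 3
  Position 0: "ba"
  Position 1: "an"
  Position 2: "nd"
Bigrams = "ba", "an", "nd"


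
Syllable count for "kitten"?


Word: "kitten"
Syllable breakdown: kit | ten
Counting: 2 parts
= 2 syllables


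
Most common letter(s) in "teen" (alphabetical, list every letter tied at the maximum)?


Word: "teen"
Letter counts:
  'e': 2
  'n': 1
  't': 1
Maximum count = 2
Most frequent = 'e' (2 times each)


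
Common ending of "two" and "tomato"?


Word 1: "two"
Word 2: "tomato"
Comparing from end:
  Pos -1: 'o' == 'o'
  Pos -2: 'w' != 't' (stop)
LCS = "o" (length 1)


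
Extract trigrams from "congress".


Word: "congress" (length 8)
Number of trigrams = 8 - 3 + 1 = 6
  Position 0: "con"
  Position 1: "ong"
  Position 2: "ngr"
  Position 3: "gre"
  Position 4: "res"
  Position 5: "ess"
Trigrams = "con", "ong", "ngr", "gre", "res", "ess"


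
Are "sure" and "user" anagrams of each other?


Word 1: "sure" → sorted: ersu
Word 2: "user" → sorted: ersu
Same letters? ersu == ersu
Anagram = Yes


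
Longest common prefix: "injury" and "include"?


Word 1: "injury"
Word 2: "include"
Comparing from start:
  Pos 0: 'i' == 'i'
  Pos 1: 'n' == 'n'
  Pos 2: 'j' != 'c' (stop)
LCP = "in" (length 2)


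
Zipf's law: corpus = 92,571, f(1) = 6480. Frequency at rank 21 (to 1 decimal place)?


Zipf's law: f(r) = f(1) / r
f(1) = 6480
f(21) = 6480 / 21
= 308.6 occurrences


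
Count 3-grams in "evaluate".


Word: "evaluate" (length 8)
Number of 3-grams = length - 3 + 1 = 8 - 3 + 1
= 6


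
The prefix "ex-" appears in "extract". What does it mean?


Prefix: ex-
As in: extract -> ex- + tract
Meaning = out / former


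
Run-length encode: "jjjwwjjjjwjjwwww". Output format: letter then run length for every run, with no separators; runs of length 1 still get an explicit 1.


String: "jjjwwjjjjwjjwwww"
Scanning for consecutive runs:
  'j' x 3
  'w' x 2
  'j' x 4
  'w' x 1
  'j' x 2
  'w' x 4
RLE = "j3w2j4w1j2w4"


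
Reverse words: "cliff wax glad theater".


Original: "cliff wax glad theater"
Words (1..n): cliff | wax | glad | theater
Reversed (n..1): theater | glad | wax | cliff
Result = "theater glad wax cliff"


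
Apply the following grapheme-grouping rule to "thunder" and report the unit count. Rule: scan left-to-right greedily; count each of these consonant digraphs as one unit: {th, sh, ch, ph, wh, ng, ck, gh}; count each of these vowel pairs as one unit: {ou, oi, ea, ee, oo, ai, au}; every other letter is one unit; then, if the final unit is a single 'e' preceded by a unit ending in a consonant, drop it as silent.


Word: "thunder" (7 letters)
Left-to-right scan:
  (1) 'th' (digraph)
  (2) 'u' (letter)
  (3) 'n' (letter)
  (4) 'd' (letter)
  (5) 'e' (letter)
  (6) 'r' (letter)
Units from scan: 6
Sound units = 6 units


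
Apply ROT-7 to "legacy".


Word: "legacy"
Shift: 7
Each letter → (letter + shift) mod 26:
  'l' (11) + 7 = 18 → 's'
  'e' (4) + 7 = 11 → 'l'
  'g' (6) + 7 = 13 → 'n'
  'a' (0) + 7 = 7 → 'h'
  'c' (2) + 7 = 9 → 'j'
  'y' (24) + 7 = 5 → 'f'
Result = "slnhjf"


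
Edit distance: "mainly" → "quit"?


Word 1: "mainly" (length 6)
Word 2: "quit" (length 4)
One optimal edit sequence (insert/delete/substitute each cost 1):
  1. substitute 'm' -> 'q'  (+1)
  2. substitute 'a' -> 'u'  (+1)
  3. keep 'i'
  4. delete 'n'  (+1)
  5. delete 'l'  (+1)
  6. substitute 'y' -> 't'  (+1)
Total edit operations: 5
Edit distance = 5


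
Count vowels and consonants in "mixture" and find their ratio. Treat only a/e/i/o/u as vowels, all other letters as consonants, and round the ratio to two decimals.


Word: "mixture"
Vowels (a,e,i,o,u): 3
Consonants: 4
Ratio = 3/4
= 0.75


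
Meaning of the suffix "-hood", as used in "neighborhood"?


Suffix: -hood
Example: neighborhood (neighbor + -hood)
Meaning = state / condition


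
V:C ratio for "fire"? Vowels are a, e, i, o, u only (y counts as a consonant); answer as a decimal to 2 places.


Word: "fire"
Vowels (a,e,i,o,u): 2
Consonants: 2
Ratio = 2/2
= 1.00


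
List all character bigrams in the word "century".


Word: "century" (length 7)
Number of bigrams = 7 - 2 + 1 = 6
  Position 0: "ce"
  Position 1: "en"
  Position 2: "nt"
  Position 3: "tu"
  Position 4: "ur"
  Position 5: "ry"
Bigrams = "ce", "en", "nt", "tu", "ur", "ry"


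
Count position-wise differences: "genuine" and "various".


Comparing character by character (same length = 7):
  Pos 0: 'g' vs 'v' !=
  Pos 1: 'e' vs 'a' !=
  Pos 2: 'n' vs 'r' !=
  Pos 3: 'u' vs 'i' !=
  Pos 4: 'i' vs 'o' !=
  Pos 5: 'n' vs 'u' !=
  Pos 6: 'e' vs 's' !=
Hamming distance = 7


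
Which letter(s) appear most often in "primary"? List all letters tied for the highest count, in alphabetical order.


Word: "primary"
Letter counts:
  'a': 1
  'i': 1
  'm': 1
  'p': 1
  'r': 2
  'y': 1
Maximum count = 2
Most frequent = 'r' (2 times each)


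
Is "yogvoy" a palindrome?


Word: "yogvoy"
Reversed: "yovgoy"
Forward == Backward? yogvoy != yovgoy
Palindrome = No


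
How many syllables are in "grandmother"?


Word: "grandmother"
Syllable breakdown: grand · moth · er
Counting: 3 parts
= 3 syllables


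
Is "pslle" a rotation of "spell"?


Word: "spell", Candidate: "pslle"
Method: check if candidate is substring of word+word
"spellspell" contains "pslle"? No
Is rotation = No


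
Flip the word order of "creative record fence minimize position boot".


Original: "creative record fence minimize position boot"
Words (1..n): creative | record | fence | minimize | position | boot
Reversed (n..1): boot | position | minimize | fence | record | creative
Result = "boot position minimize fence record creative"


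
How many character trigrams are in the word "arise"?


Word: "arise" (length 5)
Number of 3-grams = length - 3 + 1 = 5 - 3 + 1
= 3


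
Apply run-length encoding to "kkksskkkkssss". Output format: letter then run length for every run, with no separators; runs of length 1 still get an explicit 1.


String: "kkksskkkkssss"
Scanning for consecutive runs:
  'k' x 3
  's' x 2
  'k' x 4
  's' x 4
RLE = "k3s2k4s4"


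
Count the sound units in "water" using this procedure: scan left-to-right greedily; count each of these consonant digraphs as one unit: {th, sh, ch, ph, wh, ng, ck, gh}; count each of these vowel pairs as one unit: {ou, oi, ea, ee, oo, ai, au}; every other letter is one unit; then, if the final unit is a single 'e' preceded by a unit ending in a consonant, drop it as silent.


Word: "water" (5 letters)
Left-to-right scan:
  [1] 'w' (letter)
  [2] 'a' (letter)
  [3] 't' (letter)
  [4] 'e' (letter)
  [5] 'r' (letter)
Units from scan: 5
Sound units = 5 units


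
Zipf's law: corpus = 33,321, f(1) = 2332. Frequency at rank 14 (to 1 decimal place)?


Zipf's law: f(r) = f(1) / r
f(1) = 2332
f(14) = 2332 / 14
= 166.6 occurrences


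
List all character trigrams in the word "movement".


Word: "movement" (length 8)
Number of trigrams = 8 - 3 + 1 = 6
  Position 0: "mov"
  Position 1: "ove"
  Position 2: "vem"
  Position 3: "eme"
  Position 4: "men"
  Position 5: "ent"
Trigrams = "mov", "ove", "vem", "eme", "men", "ent"


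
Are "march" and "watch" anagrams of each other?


Word 1: "march" → sorted: achmr
Word 2: "watch" → sorted: achtw
Same letters? achmr != achtw
Anagram = No


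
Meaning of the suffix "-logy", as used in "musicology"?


Suffix: -logy
As in: musicology -> music + -logy, with a spelling change
Meaning = study of


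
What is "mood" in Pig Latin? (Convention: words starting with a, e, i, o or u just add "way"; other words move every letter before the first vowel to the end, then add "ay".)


Word: "mood"
Starts with consonant(s) → move to end, add 'ay'
Consonant cluster: "m"
Pig Latin = "oodmay"


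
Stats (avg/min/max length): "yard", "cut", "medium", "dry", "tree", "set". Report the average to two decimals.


Lengths: "yard"=4, "cut"=3, "medium"=6, "dry"=3, "tree"=4, "set"=3
Sum = 23, Count = 6
Average = 23/6 = 3.83
= avg=3.83, min=3, max=6


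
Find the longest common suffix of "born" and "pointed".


Word 1: "born"
Word 2: "pointed"
Comparing from end:
  Pos -1: 'n' != 'd' (stop)
LCS = "" (length 0)


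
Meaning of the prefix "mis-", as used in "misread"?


Prefix: mis-
Example: misread (mis- + read)
Meaning = wrongly


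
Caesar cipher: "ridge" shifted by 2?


Word: "ridge"
Shift: 2
Each letter → (letter + shift) mod 26:
  'r' (17) + 2 = 19 → 't'
  'i' (8) + 2 = 10 → 'k'
  'd' (3) + 2 = 5 → 'f'
  'g' (6) + 2 = 8 → 'i'
  'e' (4) + 2 = 6 → 'g'
Result = "tkfig"


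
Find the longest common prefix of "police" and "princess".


Word 1: "police"
Word 2: "princess"
Comparing from start:
  Pos 0: 'p' == 'p'
  Pos 1: 'o' != 'r' (stop)
LCP = "p" (length 1)


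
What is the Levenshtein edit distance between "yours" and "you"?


Word 1: "yours" (length 5)
Word 2: "you" (length 3)
One optimal edit sequence (insert/delete/substitute each cost 1):
  1. keep 'y'
  2. keep 'o'
  3. keep 'u'
  4. delete 'r'  (+1)
  5. delete 's'  (+1)
Total edit operations: 2
Edit distance = 2


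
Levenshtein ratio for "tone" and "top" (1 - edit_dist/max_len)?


Word 1: "tone" (length 4)
Word 2: "top" (length 3)
One optimal edit sequence:
  1. keep 't'
  2. keep 'o'
  3. delete 'n'  (+1)
  4. substitute 'e' -> 'p'  (+1)
Edit distance = 2
Max length = max(4, 3) = 4
Similarity = 1 - 2/4
= 0.5000


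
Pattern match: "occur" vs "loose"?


Pattern of "occur": [0, 1, 1, 2, 3]
Pattern of "loose": [0, 1, 1, 2, 3]
Patterns match
Same pattern = Yes


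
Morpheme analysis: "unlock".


Word: "unlock"
Morphemes: un- | lock
Each morpheme carries meaning
= 2 morphemes


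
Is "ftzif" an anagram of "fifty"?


Word 1: "fifty" → sorted: ffity
Word 2: "ftzif" → sorted: ffitz
Same letters? ffity != ffitz
Anagram = No


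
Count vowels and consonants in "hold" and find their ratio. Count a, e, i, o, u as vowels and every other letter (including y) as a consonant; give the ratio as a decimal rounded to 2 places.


Word: "hold"
Vowels (a,e,i,o,u): 1
Consonants: 3
Ratio = 1/3
= 0.33


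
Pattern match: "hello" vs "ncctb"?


Pattern of "hello": [0, 1, 2, 2, 3]
Pattern of "ncctb": [0, 1, 1, 2, 3]
Patterns do not match
Same pattern = No


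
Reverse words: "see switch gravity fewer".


Original: "see switch gravity fewer"
Words (1..n): see | switch | gravity | fewer
Reversed (n..1): fewer | gravity | switch | see
Result = "fewer gravity switch see"


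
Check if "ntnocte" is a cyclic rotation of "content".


Word: "content", Candidate: "ntnocte"
Method: check if candidate is substring of word+word
"contentcontent" contains "ntnocte"? No
Is rotation = No


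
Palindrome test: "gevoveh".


Word: "gevoveh"
Reversed: "hevoveg"
Forward == Backward? gevoveh != hevoveg
Palindrome = No


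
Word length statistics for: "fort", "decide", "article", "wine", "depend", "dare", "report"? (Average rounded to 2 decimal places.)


Lengths: "fort"=4, "decide"=6, "article"=7, "wine"=4, "depend"=6, "dare"=4, "report"=6
Sum = 37, Count = 7
Average = 37/7 = 5.29
= avg=5.29, min=4, max=7


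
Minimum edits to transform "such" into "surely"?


Word 1: "such" (length 4)
Word 2: "surely" (length 6)
One optimal edit sequence (insert/delete/substitute each cost 1):
  1. keep 's'
  2. keep 'u'
  3. insert 'r'  (+1)
  4. insert 'e'  (+1)
  5. substitute 'c' -> 'l'  (+1)
  6. substitute 'h' -> 'y'  (+1)
Total edit operations: 4
Edit distance = 4


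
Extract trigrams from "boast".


Word: "boast" (length 5)
Number of trigrams = 5 - 3 + 1 = 3
  Position 0: "boa"
  Position 1: "oas"
  Position 2: "ast"
Trigrams = "boa", "oas", "ast"


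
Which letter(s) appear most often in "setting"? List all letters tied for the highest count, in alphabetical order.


Word: "setting"
Letter counts:
  'e': 1
  'g': 1
  'i': 1
  'n': 1
  's': 1
  't': 2
Maximum count = 2
Most frequent = 't' (2 times each)


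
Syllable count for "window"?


Word: "window"
Syllable breakdown: win | dow
Counting: 2 parts
= 2 syllables


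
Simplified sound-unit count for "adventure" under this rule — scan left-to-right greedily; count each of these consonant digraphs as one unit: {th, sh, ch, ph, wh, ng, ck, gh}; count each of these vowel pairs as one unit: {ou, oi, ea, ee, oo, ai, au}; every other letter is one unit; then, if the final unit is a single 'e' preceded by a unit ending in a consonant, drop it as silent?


Word: "adventure" (9 letters)
Left-to-right scan:
  1. 'a' (letter)
  2. 'd' (letter)
  3. 'v' (letter)
  4. 'e' (letter)
  5. 'n' (letter)
  6. 't' (letter)
  7. 'u' (letter)
  8. 'r' (letter)
  9. 'e' (letter)
Units from scan: 9
Final unit is 'e' after a consonant -> drop as silent (-1)
Sound units = 8 units


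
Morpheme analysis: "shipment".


Word: "shipment"
Morphemes: ship / -ment
Each morpheme carries meaning
= 2 morphemes


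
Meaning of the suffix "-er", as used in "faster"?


Suffix: -er
Example: faster = fast + -er
Meaning = one who / more


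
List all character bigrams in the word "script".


Word: "script" (length 6)
Number of bigrams = 6 - 2 + 1 = 5
  Position 0: "sc"
  Position 1: "cr"
  Position 2: "ri"
  Position 3: "ip"
  Position 4: "pt"
Bigrams = "sc", "cr", "ri", "ip", "pt"


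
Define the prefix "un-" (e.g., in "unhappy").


Prefix: un-
As in: unhappy -> un- + happy
Meaning = not / reverse


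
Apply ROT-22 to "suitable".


Word: "suitable"
Shift: 22
Each letter → (letter + shift) mod 26:
  's' (18) + 22 = 14 → 'o'
  'u' (20) + 22 = 16 → 'q'
  'i' (8) + 22 = 4 → 'e'
  't' (19) + 22 = 15 → 'p'
  'a' (0) + 22 = 22 → 'w'
  'b' (1) + 22 = 23 → 'x'
  'l' (11) + 22 = 7 → 'h'
  'e' (4) + 22 = 0 → 'a'
Result = "oqepwxha"


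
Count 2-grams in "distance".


Word: "distance" (length 8)
Number of 2-grams = length - 2 + 1 = 8 - 2 + 1
= 7


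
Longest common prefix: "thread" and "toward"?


Word 1: "thread"
Word 2: "toward"
Comparing from start:
  Pos 0: 't' == 't'
  Pos 1: 'h' != 'o' (stop)
LCP = "t" (length 1)


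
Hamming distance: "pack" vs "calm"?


Comparing character by character (same length = 4):
  Pos 0: 'p' vs 'c' !=
  Pos 1: 'a' vs 'a' =
  Pos 2: 'c' vs 'l' !=
  Pos 3: 'k' vs 'm' !=
Hamming distance = 3


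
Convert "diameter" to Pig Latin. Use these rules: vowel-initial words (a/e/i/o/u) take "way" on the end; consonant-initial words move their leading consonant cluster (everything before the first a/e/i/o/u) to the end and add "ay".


Word: "diameter"
Starts with consonant(s) → move to end, add 'ay'
Consonant cluster: "d"
Pig Latin = "iameterday"


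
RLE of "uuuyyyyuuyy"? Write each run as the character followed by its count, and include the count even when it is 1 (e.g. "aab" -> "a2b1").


String: "uuuyyyyuuyy"
Scanning for consecutive runs:
  'u' x 3
  'y' x 4
  'u' x 2
  'y' x 2
RLE = "u3y4u2y2"


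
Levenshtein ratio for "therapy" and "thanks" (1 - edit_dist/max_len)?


Word 1: "therapy" (length 7)
Word 2: "thanks" (length 6)
One optimal edit sequence:
  1. keep 't'
  2. keep 'h'
  3. delete 'e'  (+1)
  4. substitute 'r' -> 'a'  (+1)
  5. substitute 'a' -> 'n'  (+1)
  6. substitute 'p' -> 'k'  (+1)
  7. substitute 'y' -> 's'  (+1)
Edit distance = 5
Max length = max(7, 6) = 7
Similarity = 1 - 5/7
= 0.2857


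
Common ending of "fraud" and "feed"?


Word 1: "fraud"
Word 2: "feed"
Comparing from end:
  Pos -1: 'd' == 'd'
  Pos -2: 'u' != 'e' (stop)
LCS = "d" (length 1)


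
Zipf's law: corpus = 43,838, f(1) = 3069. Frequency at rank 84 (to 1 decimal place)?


Zipf's law: f(r) = f(1) / r
f(1) = 3069
f(84) = 3069 / 84
= 36.5 occurrences


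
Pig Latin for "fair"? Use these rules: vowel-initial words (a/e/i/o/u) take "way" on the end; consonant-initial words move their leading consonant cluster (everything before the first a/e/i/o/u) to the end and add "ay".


Word: "fair"
Starts with consonant(s) → move to end, add 'ay'
Consonant cluster: "f"
Pig Latin = "airfay"


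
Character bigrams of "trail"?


Word: "trail" (length 5)
Number of bigrams = 5 - 2 + 1 = 4
  Position 0: "tr"
  Position 1: "ra"
  Position 2: "ai"
  Position 3: "il"
Bigrams = "tr", "ra", "ai", "il"


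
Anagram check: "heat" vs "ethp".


Word 1: "heat" → sorted: aeht
Word 2: "ethp" → sorted: ehpt
Same letters? aeht != ehpt
Anagram = No


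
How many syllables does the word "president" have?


Word: "president"
Syllable breakdown: pres · i · dent
Counting: 3 parts
= 3 syllables


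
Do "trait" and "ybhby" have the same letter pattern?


Pattern of "trait": [0, 1, 2, 3, 0]
Pattern of "ybhby": [0, 1, 2, 1, 0]
Patterns do not match
Same pattern = No


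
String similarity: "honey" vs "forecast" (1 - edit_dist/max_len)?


Word 1: "honey" (length 5)
Word 2: "forecast" (length 8)
One optimal edit sequence:
  1. substitute 'h' -> 'f'  (+1)
  2. keep 'o'
  3. substitute 'n' -> 'r'  (+1)
  4. keep 'e'
  5. insert 'c'  (+1)
  6. insert 'a'  (+1)
  7. insert 's'  (+1)
  8. substitute 'y' -> 't'  (+1)
Edit distance = 6
Max length = max(5, 8) = 8
Similarity = 1 - 6/8
= 0.2500


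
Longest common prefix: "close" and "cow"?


Word 1: "close"
Word 2: "cow"
Comparing from start:
  Pos 0: 'c' == 'c'
  Pos 1: 'l' != 'o' (stop)
LCP = "c" (length 1)


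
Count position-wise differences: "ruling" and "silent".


Comparing character by character (same length = 6):
  Pos 0: 'r' vs 's' !=
  Pos 1: 'u' vs 'i' !=
  Pos 2: 'l' vs 'l' =
  Pos 3: 'i' vs 'e' !=
  Pos 4: 'n' vs 'n' =
  Pos 5: 'g' vs 't' !=
Hamming distance = 4


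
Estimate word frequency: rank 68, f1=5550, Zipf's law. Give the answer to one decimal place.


Zipf's law: f(r) = f(1) / r
f(1) = 5550
f(68) = 5550 / 68
= 81.6 occurrences


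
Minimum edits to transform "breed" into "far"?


Word 1: "breed" (length 5)
Word 2: "far" (length 3)
One optimal edit sequence (insert/delete/substitute each cost 1):
  1. delete 'b'  (+1)
  2. delete 'r'  (+1)
  3. substitute 'e' -> 'f'  (+1)
  4. substitute 'e' -> 'a'  (+1)
  5. substitute 'd' -> 'r'  (+1)
Total edit operations: 5
Edit distance = 5


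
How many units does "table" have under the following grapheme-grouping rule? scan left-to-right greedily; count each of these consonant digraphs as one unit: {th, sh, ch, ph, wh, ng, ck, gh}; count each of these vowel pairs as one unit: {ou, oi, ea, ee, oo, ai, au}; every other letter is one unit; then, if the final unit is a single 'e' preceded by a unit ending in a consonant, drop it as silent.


Word: "table" (5 letters)
Left-to-right scan:
  (1) 't' (letter)
  (2) 'a' (letter)
  (3) 'b' (letter)
  (4) 'l' (letter)
  (5) 'e' (letter)
Units from scan: 5
Final unit is 'e' after a consonant -> drop as silent (-1)
Sound units = 4 units


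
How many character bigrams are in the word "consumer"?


Word: "consumer" (length 8)
Number of 2-grams = length - 2 + 1 = 8 - 2 + 1
= 7


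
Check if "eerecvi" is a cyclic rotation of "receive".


Word: "receive", Candidate: "eerecvi"
Method: check if candidate is substring of word+word
"receivereceive" contains "eerecvi"? No
Is rotation = No


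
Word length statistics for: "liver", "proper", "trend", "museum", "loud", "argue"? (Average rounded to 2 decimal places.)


Lengths: "liver"=5, "proper"=6, "trend"=5, "museum"=6, "loud"=4, "argue"=5
Sum = 31, Count = 6
Average = 31/6 = 5.17
= avg=5.17, min=4, max=6


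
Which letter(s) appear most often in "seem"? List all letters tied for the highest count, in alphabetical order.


Word: "seem"
Letter counts:
  'e': 2
  'm': 1
  's': 1
Maximum count = 2
Most frequent = 'e' (2 times each)


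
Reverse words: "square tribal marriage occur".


Original: "square tribal marriage occur"
Words (1..n): square | tribal | marriage | occur
Reversed (n..1): occur | marriage | tribal | square
Result = "occur marriage tribal square"


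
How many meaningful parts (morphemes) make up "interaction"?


Word: "interaction"
Morphemes: inter- + act + -ion
Each morpheme carries meaning
= 3 morphemes


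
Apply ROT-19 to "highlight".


Word: "highlight"
Shift: 19
Each letter → (letter + shift) mod 26:
  'h' (7) + 19 = 0 → 'a'
  'i' (8) + 19 = 1 → 'b'
  'g' (6) + 19 = 25 → 'z'
  'h' (7) + 19 = 0 → 'a'
  'l' (11) + 19 = 4 → 'e'
  'i' (8) + 19 = 1 → 'b'
  'g' (6) + 19 = 25 → 'z'
  'h' (7) + 19 = 0 → 'a'
  't' (19) + 19 = 12 → 'm'
Result = "abzaebzam"


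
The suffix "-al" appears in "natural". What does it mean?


Suffix: -al
Example: natural (nature + -al, with a spelling change)
Meaning = relating to


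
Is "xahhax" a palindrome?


Word: "xahhax"
Reversed: "xahhax"
Forward == Backward? xahhax == xahhax
Palindrome = Yes


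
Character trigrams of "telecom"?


Word: "telecom" (length 7)
Number of trigrams = 7 - 3 + 1 = 5
  Position 0: "tel"
  Position 1: "ele"
  Position 2: "lec"
  Position 3: "eco"
  Position 4: "com"
Trigrams = "tel", "ele", "lec", "eco", "com"


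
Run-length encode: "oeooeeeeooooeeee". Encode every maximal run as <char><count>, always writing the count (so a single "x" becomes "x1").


String: "oeooeeeeooooeeee"
Scanning for consecutive runs:
  'o' x 1
  'e' x 1
  'o' x 2
  'e' x 4
  'o' x 4
  'e' x 4
RLE = "o1e1o2e4o4e4"


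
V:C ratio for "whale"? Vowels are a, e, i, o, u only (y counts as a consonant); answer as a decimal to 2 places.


Word: "whale"
Vowels (a,e,i,o,u): 2
Consonants: 3
Ratio = 2/3
= 0.67


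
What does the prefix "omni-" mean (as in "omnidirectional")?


Prefix: omni-
Example: omnidirectional (omni- + directional)
Meaning = all


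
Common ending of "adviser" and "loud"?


Word 1: "adviser"
Word 2: "loud"
Comparing from end:
  Pos -1: 'r' != 'd' (stop)
LCS = "" (length 0)


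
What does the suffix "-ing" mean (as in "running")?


Suffix: -ing
As in: running -> run + -ing, with a spelling change
Meaning = present participle


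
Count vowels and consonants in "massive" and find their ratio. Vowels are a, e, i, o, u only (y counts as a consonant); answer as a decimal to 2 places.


Word: "massive"
Vowels (a,e,i,o,u): 3
Consonants: 4
Ratio = 3/4
= 0.75


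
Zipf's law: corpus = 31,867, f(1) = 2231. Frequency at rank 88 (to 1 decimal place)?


Zipf's law: f(r) = f(1) / r
f(1) = 2231
f(88) = 2231 / 88
= 25.4 occurrences


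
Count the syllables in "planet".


Word: "planet"
Syllable breakdown: plan / et
Counting: 2 parts
= 2 syllables


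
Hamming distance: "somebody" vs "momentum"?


Comparing character by character (same length = 8):
  Pos 0: 's' vs 'm' !=
  Pos 1: 'o' vs 'o' =
  Pos 2: 'm' vs 'm' =
  Pos 3: 'e' vs 'e' =
  Pos 4: 'b' vs 'n' !=
  Pos 5: 'o' vs 't' !=
  Pos 6: 'd' vs 'u' !=
  Pos 7: 'y' vs 'm' !=
Hamming distance = 5


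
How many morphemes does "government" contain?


Word: "government"
Morphemes: govern | -ment
Each morpheme carries meaning
= 2 morphemes


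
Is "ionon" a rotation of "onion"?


Word: "onion", Candidate: "ionon"
Method: check if candidate is substring of word+word
"oniononion" contains "ionon"? Yes
Is rotation = Yes


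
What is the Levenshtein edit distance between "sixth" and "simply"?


Word 1: "sixth" (length 5)
Word 2: "simply" (length 6)
One optimal edit sequence (insert/delete/substitute each cost 1):
  1. keep 's'
  2. keep 'i'
  3. insert 'm'  (+1)
  4. substitute 'x' -> 'p'  (+1)
  5. substitute 't' -> 'l'  (+1)
  6. substitute 'h' -> 'y'  (+1)
Total edit operations: 4
Edit distance = 4


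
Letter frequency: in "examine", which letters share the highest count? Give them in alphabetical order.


Word: "examine"
Letter counts:
  'a': 1
  'e': 2
  'i': 1
  'm': 1
  'n': 1
  'x': 1
Maximum count = 2
Most frequent = 'e' (2 times each)


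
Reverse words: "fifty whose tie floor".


Original: "fifty whose tie floor"
Words (1..n): fifty | whose | tie | floor
Reversed (n..1): floor | tie | whose | fifty
Result = "floor tie whose fifty"


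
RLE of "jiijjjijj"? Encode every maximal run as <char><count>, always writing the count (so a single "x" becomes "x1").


String: "jiijjjijj"
Scanning for consecutive runs:
  'j' x 1
  'i' x 2
  'j' x 3
  'i' x 1
  'j' x 2
RLE = "j1i2j3i1j2"


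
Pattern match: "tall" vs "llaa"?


Pattern of "tall": [0, 1, 2, 2]
Pattern of "llaa": [0, 0, 1, 1]
Patterns do not match
Same pattern = No


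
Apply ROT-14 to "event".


Word: "event"
Shift: 14
Each letter → (letter + shift) mod 26:
  'e' (4) + 14 = 18 → 's'
  'v' (21) + 14 = 9 → 'j'
  'e' (4) + 14 = 18 → 's'
  'n' (13) + 14 = 1 → 'b'
  't' (19) + 14 = 7 → 'h'
Result = "sjsbh"


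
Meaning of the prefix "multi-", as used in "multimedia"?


Prefix: multi-
Example: multimedia = multi- + media
Meaning = many


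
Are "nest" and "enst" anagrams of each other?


Word 1: "nest" → sorted: enst
Word 2: "enst" → sorted: enst
Same letters? enst == enst
Anagram = Yes


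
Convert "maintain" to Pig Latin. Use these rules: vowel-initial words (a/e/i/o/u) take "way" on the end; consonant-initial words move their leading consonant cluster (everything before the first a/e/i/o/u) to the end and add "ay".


Word: "maintain"
Starts with consonant(s) → move to end, add 'ay'
Consonant cluster: "m"
Pig Latin = "aintainmay"


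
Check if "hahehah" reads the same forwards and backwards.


Word: "hahehah"
Reversed: "hahehah"
Forward == Backward? hahehah == hahehah
Palindrome = Yes


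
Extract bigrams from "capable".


Word: "capable" (length 7)
Number of bigrams = 7 - 2 + 1 = 6
  Position 0: "ca"
  Position 1: "ap"
  Position 2: "pa"
  Position 3: "ab"
  Position 4: "bl"
  Position 5: "le"
Bigrams = "ca", "ap", "pa", "ab", "bl", "le"


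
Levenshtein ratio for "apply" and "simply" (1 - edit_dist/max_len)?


Word 1: "apply" (length 5)
Word 2: "simply" (length 6)
One optimal edit sequence:
  1. insert 's'  (+1)
  2. substitute 'a' -> 'i'  (+1)
  3. substitute 'p' -> 'm'  (+1)
  4. keep 'p'
  5. keep 'l'
  6. keep 'y'
Edit distance = 3
Max length = max(5, 6) = 6
Similarity = 1 - 3/6
= 0.5000


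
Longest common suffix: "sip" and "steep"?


Word 1: "sip"
Word 2: "steep"
Comparing from end:
  Pos -1: 'p' == 'p'
  Pos -2: 'i' != 'e' (stop)
LCS = "p" (length 1)


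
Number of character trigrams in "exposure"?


Word: "exposure" (length 8)
Number of 3-grams = length - 3 + 1 = 8 - 3 + 1
= 6


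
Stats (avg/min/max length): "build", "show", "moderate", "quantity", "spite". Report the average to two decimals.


Lengths: "build"=5, "show"=4, "moderate"=8, "quantity"=8, "spite"=5
Sum = 30, Count = 5
Average = 30/5 = 6.00
= avg=6.00, min=4, max=8


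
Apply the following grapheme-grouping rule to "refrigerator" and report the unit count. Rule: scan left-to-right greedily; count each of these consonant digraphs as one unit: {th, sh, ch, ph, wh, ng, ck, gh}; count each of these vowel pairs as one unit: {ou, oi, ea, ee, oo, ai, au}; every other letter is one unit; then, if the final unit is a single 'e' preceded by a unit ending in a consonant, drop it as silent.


Word: "refrigerator" (12 letters)
Left-to-right scan:
  (1) 'r' (letter)
  (2) 'e' (letter)
  (3) 'f' (letter)
  (4) 'r' (letter)
  (5) 'i' (letter)
  (6) 'g' (letter)
  (7) 'e' (letter)
  (8) 'r' (letter)
  (9) 'a' (letter)
  (10) 't' (letter)
  (11) 'o' (letter)
  (12) 'r' (letter)
Units from scan: 12
Sound units = 12 units


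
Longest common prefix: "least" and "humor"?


Word 1: "least"
Word 2: "humor"
Comparing from start:
  Pos 0: 'l' != 'h' (stop)
LCP = "" (length 0)


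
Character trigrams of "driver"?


Word: "driver" (length 6)
Number of trigrams = 6 - 3 + 1 = 4
  Position 0: "dri"
  Position 1: "riv"
  Position 2: "ive"
  Position 3: "ver"
Trigrams = "dri", "riv", "ive", "ver"


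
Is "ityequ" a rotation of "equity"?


Word: "equity", Candidate: "ityequ"
Method: check if candidate is substring of word+word
"equityequity" contains "ityequ"? Yes
Is rotation = Yes


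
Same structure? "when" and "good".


Pattern of "when": [0, 1, 2, 3]
Pattern of "good": [0, 1, 1, 2]
Patterns do not match
Same pattern = No


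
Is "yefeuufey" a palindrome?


Word: "yefeuufey"
Reversed: "yefuuefey"
Forward == Backward? yefeuufey != yefuuefey
Palindrome = No


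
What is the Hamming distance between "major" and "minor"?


Comparing character by character (same length = 5):
  Pos 0: 'm' vs 'm' =
  Pos 1: 'a' vs 'i' !=
  Pos 2: 'j' vs 'n' !=
  Pos 3: 'o' vs 'o' =
  Pos 4: 'r' vs 'r' =
Hamming distance = 2


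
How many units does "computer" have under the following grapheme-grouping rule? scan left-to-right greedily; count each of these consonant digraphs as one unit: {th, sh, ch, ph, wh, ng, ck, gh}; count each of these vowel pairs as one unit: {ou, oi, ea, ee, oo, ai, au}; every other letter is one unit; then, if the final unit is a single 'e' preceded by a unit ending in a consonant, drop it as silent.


Word: "computer" (8 letters)
Left-to-right scan:
  (1) 'c' (letter)
  (2) 'o' (letter)
  (3) 'm' (letter)
  (4) 'p' (letter)
  (5) 'u' (letter)
  (6) 't' (letter)
  (7) 'e' (letter)
  (8) 'r' (letter)
Units from scan: 8
Sound units = 8 units


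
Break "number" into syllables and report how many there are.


Word: "number"
Syllable breakdown: num / ber
Counting: 2 parts
= 2 syllables


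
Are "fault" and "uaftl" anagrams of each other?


Word 1: "fault" → sorted: afltu
Word 2: "uaftl" → sorted: afltu
Same letters? afltu == afltu
Anagram = Yes


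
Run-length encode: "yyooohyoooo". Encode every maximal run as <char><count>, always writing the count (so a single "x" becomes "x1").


String: "yyooohyoooo"
Scanning for consecutive runs:
  'y' x 2
  'o' x 3
  'h' x 1
  'y' x 1
  'o' x 4
RLE = "y2o3h1y1o4"


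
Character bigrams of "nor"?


Word: "nor" (length 3)
Number of bigrams = 3 - 2 + 1 = 2
  Position 0: "no"
  Position 1: "or"
Bigrams = "no", "or"


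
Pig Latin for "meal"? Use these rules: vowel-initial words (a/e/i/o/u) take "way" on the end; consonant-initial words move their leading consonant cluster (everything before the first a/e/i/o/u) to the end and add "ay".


Word: "meal"
Starts with consonant(s) → move to end, add 'ay'
Consonant cluster: "m"
Pig Latin = "ealmay"


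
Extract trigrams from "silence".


Word: "silence" (length 7)
Number of trigrams = 7 - 3 + 1 = 5
  Position 0: "sil"
  Position 1: "ile"
  Position 2: "len"
  Position 3: "enc"
  Position 4: "nce"
Trigrams = "sil", "ile", "len", "enc", "nce"


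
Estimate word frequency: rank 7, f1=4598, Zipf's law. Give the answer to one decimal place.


Zipf's law: f(r) = f(1) / r
f(1) = 4598
f(7) = 4598 / 7
= 656.9 occurrences


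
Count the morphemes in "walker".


Word: "walker"
Morphemes: walk + -er
Each morpheme carries meaning
= 2 morphemes


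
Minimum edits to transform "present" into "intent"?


Word 1: "present" (length 7)
Word 2: "intent" (length 6)
One optimal edit sequence (insert/delete/substitute each cost 1):
  1. delete 'p'  (+1)
  2. substitute 'r' -> 'i'  (+1)
  3. substitute 'e' -> 'n'  (+1)
  4. substitute 's' -> 't'  (+1)
  5. keep 'e'
  6. keep 'n'
  7. keep 't'
Total edit operations: 4
Edit distance = 4


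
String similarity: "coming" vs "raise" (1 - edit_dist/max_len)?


Word 1: "coming" (length 6)
Word 2: "raise" (length 5)
One optimal edit sequence:
  1. delete 'c'  (+1)
  2. substitute 'o' -> 'r'  (+1)
  3. substitute 'm' -> 'a'  (+1)
  4. keep 'i'
  5. substitute 'n' -> 's'  (+1)
  6. substitute 'g' -> 'e'  (+1)
Edit distance = 5
Max length = max(6, 5) = 6
Similarity = 1 - 5/6
= 0.1667


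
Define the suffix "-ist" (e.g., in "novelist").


Suffix: -ist
As in: novelist -> novel + -ist
Meaning = one who practices


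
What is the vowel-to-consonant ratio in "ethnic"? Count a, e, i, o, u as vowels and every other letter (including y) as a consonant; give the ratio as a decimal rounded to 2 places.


Word: "ethnic"
Vowels (a,e,i,o,u): 2
Consonants: 4
Ratio = 2/4
= 0.50
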